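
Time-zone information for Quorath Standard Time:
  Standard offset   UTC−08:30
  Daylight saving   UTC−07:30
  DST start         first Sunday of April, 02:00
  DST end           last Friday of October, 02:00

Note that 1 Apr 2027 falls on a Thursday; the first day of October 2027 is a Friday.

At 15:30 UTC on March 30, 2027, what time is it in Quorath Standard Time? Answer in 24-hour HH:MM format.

07:00

1 April 2027 is a Thursday, so the first Sunday is April 4.
1 October 2027 is a Friday, so Fridays fall on 1, 8, 15, 22, 29; the last is October 29.
At the standard offset (UTC−08:30), 15:30 UTC − 8h30m = 07:00 Quorath Standard Time standard time.
Daylight saving runs 4 April – 29 October; the standard-time date in Quorath Standard Time, March 30, 2027, is outside that window, so Quorath Standard Time is on standard time at UTC−08:30.
15:30 UTC − 8h30m = 07:00 local.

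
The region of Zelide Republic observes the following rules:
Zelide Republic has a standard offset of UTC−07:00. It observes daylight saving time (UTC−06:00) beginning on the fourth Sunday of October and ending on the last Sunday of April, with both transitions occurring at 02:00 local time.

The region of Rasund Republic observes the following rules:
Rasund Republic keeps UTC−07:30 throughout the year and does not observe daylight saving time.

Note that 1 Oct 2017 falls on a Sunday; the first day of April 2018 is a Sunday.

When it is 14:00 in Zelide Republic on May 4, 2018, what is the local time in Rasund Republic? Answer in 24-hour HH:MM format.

13:30

1 October 2017 is a Sunday, so the first Sunday is October 1 and the fourth is October 22.
1 April 2018 is a Sunday, so Sundays fall on 1, 8, 15, 22, 29; the last is April 29.
Daylight saving runs 22 October 2017 – 29 April 2018; May 4, 2018 is outside that window, so Zelide Republic is on standard time at UTC−07:00.
14:00 Zelide Republic + 7h = 21:00 UTC.
Rasund Republic has no daylight saving, so its offset is UTC−07:30 year-round.
21:00 UTC − 7h30m = 13:30 Rasund Republic.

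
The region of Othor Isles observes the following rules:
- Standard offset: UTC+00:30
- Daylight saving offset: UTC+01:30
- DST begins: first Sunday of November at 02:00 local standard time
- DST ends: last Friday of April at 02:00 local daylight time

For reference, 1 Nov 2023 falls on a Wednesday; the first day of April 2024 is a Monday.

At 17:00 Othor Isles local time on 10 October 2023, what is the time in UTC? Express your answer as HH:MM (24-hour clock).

1 November 2023 is a Wednesday, so the first Sunday is November 5.
1 April 2024 is a Monday, so Fridays fall on 5, 12, 19, 26; the last is April 26.
10 October 2023 does not fall between 5 November 2023 and 26 April 2024, so daylight saving is not in effect and Othor Isles is at UTC+00:30.
17:00 local − 0h30m = 16:30 UTC.

16:30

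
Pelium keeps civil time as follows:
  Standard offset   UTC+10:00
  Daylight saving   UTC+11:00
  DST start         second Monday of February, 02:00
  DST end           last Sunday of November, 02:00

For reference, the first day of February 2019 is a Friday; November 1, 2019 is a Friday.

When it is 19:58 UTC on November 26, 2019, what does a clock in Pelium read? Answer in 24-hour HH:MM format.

1 February 2019 is a Friday, so the first Monday is February 4 and the second is February 11.
1 November 2019 is a Friday, so Sundays fall on 3, 10, 17, 24; the last is November 24.
At the standard offset (UTC+10:00), 19:58 UTC + 10h = 05:58 Pelium standard time (rolling into the next day, 27 November 2019).
The standard-time date in Pelium, November 27, 2019, does not fall between 11 February and 24 November, so daylight saving is not in effect and Pelium is at UTC+10:00.
19:58 UTC + 10h = 05:58 local (rolling into the next day, 27 November 2019).

05:58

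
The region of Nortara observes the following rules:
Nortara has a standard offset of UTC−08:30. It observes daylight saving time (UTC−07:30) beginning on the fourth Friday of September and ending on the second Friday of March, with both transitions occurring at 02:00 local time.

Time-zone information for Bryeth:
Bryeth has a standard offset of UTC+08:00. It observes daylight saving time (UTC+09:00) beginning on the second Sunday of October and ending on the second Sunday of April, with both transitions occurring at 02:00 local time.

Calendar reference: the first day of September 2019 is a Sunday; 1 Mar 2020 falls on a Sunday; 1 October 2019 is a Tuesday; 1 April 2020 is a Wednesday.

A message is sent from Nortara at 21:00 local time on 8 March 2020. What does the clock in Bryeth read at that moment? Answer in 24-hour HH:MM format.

1 September 2019 is a Sunday, so the first Friday is September 6 and the fourth is September 27.
1 March 2020 is a Sunday, so the first Friday is March 6 and the second is March 13.
Daylight saving runs 27 September 2019 – 13 March 2020; 8 March 2020 is inside that window, so Nortara is at UTC−07:30.
21:00 Nortara + 7h30m = 04:30 UTC (rolling into the next day, 9 March 2020).
1 October 2019 is a Tuesday, so the first Sunday is October 6 and the second is October 13.
1 April 2020 is a Wednesday, so the first Sunday is April 5 and the second is April 12.
At the standard offset (UTC+08:00), 04:30 UTC + 8h = 12:30 Bryeth standard time.
Daylight saving runs 13 October 2019 – 12 April 2020; the standard-time date in Bryeth, 9 March 2020, is inside that window, so Bryeth is at UTC+09:00.
04:30 UTC + 9h = 13:30 Bryeth.

13:30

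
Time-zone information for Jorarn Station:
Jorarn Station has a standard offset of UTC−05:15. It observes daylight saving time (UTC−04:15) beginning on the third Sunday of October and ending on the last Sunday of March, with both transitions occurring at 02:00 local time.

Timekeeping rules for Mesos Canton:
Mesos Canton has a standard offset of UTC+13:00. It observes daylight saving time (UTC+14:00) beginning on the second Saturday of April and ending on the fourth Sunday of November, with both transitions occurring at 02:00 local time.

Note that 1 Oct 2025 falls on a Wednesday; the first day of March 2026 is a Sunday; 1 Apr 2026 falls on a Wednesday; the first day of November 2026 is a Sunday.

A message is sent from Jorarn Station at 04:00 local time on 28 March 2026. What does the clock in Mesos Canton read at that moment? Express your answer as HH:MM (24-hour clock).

21:15

1 October 2025 is a Wednesday, so the first Sunday is October 5 and the third is October 19.
1 March 2026 is a Sunday, so Sundays fall on 1, 8, 15, 22, 29; the last is March 29.
28 March 2026 falls between 19 October 2025 and 29 March 2026, so daylight saving is in effect and Jorarn Station is at UTC−04:15.
04:00 Jorarn Station + 4h15m = 08:15 UTC.
1 April 2026 is a Wednesday, so the first Saturday is April 4 and the second is April 11.
1 November 2026 is a Sunday, so the first Sunday is November 1 and the fourth is November 22.
At the standard offset (UTC+13:00), 08:15 UTC + 13h = 21:15 Mesos Canton standard time.
The standard-time date in Mesos Canton, 28 March 2026, is outside the daylight-saving period (11 April – 22 November), so Mesos Canton is on standard time, UTC+13:00.
08:15 UTC + 13h = 21:15 Mesos Canton.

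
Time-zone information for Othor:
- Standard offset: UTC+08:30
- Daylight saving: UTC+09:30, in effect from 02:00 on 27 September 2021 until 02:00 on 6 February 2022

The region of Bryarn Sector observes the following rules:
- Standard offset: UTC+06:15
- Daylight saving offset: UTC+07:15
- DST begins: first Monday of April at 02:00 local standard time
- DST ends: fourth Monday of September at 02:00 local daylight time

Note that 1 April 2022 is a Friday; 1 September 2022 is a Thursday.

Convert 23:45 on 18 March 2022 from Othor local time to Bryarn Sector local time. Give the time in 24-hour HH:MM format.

21:30

Daylight saving runs 27 September 2021 – 6 February 2022; 18 March 2022 is outside that window, so Othor is on standard time at UTC+08:30.
23:45 Othor − 8h30m = 15:15 UTC.
1 April 2022 is a Friday, so the first Monday is April 4.
1 September 2022 is a Thursday, so the first Monday is September 5 and the fourth is September 26.
At the standard offset (UTC+06:15), 15:15 UTC + 6h15m = 21:30 Bryarn Sector standard time.
The standard-time date in Bryarn Sector, 18 March 2022, does not fall between 4 April and 26 September, so daylight saving is not in effect and Bryarn Sector is at UTC+06:15.
15:15 UTC + 6h15m = 21:30 Bryarn Sector.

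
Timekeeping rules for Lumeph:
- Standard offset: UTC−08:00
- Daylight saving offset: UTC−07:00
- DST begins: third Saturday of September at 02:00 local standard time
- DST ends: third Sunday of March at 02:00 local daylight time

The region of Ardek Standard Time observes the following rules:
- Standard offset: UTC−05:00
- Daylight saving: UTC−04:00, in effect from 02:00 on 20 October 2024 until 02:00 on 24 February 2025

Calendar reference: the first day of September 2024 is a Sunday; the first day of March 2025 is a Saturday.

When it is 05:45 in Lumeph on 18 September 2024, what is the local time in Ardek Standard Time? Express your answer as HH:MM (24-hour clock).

08:45

1 September 2024 is a Sunday, so the first Saturday is September 7 and the third is September 21.
1 March 2025 is a Saturday, so the first Sunday is March 2 and the third is March 16.
18 September 2024 is outside the daylight-saving period (21 September 2024 – 16 March 2025), so Lumeph is on standard time, UTC−08:00.
05:45 Lumeph + 8h = 13:45 UTC.
At the standard offset (UTC−05:00), 13:45 UTC − 5h = 08:45 Ardek Standard Time standard time.
The standard-time date in Ardek Standard Time, 18 September 2024, does not fall between 20 October 2024 and 24 February 2025, so daylight saving is not in effect and Ardek Standard Time is at UTC−05:00.
13:45 UTC − 5h = 08:45 Ardek Standard Time.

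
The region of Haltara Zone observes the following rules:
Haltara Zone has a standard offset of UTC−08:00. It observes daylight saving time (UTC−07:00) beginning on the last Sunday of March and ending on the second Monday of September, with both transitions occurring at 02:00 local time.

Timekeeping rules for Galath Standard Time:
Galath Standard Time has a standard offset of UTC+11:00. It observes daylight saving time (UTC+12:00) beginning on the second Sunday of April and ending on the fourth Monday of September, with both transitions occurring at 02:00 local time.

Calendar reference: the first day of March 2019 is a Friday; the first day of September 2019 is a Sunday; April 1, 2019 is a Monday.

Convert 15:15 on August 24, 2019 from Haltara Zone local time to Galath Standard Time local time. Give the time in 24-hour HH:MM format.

1 March 2019 is a Friday, so Sundays fall on 3, 10, 17, 24, 31; the last is March 31.
1 September 2019 is a Sunday, so the first Monday is September 2 and the second is September 9.
Daylight saving runs 31 March – 9 September; August 24, 2019 is inside that window, so Haltara Zone is at UTC−07:00.
15:15 Haltara Zone + 7h = 22:15 UTC.
1 April 2019 is a Monday, so the first Sunday is April 7 and the second is April 14.
1 September 2019 is a Sunday, so the first Monday is September 2 and the fourth is September 23.
At the standard offset (UTC+11:00), 22:15 UTC + 11h = 09:15 Galath Standard Time standard time (rolling into the next day, 25 August 2019).
The standard-time date in Galath Standard Time, August 25, 2019, falls between 14 April and 23 September, so daylight saving is in effect and Galath Standard Time is at UTC+12:00.
22:15 UTC + 12h = 10:15 Galath Standard Time (rolling into the next day, 25 August 2019).

10:15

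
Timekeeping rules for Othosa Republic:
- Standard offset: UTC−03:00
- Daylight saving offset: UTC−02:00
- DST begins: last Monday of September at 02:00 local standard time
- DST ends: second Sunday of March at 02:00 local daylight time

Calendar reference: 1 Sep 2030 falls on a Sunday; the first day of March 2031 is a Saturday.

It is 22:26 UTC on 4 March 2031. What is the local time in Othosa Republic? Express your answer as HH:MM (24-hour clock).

20:26

1 September 2030 is a Sunday, so Mondays fall on 2, 9, 16, 23, 30; the last is September 30.
1 March 2031 is a Saturday, so the first Sunday is March 2 and the second is March 9.
At the standard offset (UTC−03:00), 22:26 UTC − 3h = 19:26 Othosa Republic standard time.
The standard-time date in Othosa Republic, 4 March 2031, falls between 30 September 2030 and 9 March 2031, so daylight saving is in effect and Othosa Republic is at UTC−02:00.
22:26 UTC − 2h = 20:26 local.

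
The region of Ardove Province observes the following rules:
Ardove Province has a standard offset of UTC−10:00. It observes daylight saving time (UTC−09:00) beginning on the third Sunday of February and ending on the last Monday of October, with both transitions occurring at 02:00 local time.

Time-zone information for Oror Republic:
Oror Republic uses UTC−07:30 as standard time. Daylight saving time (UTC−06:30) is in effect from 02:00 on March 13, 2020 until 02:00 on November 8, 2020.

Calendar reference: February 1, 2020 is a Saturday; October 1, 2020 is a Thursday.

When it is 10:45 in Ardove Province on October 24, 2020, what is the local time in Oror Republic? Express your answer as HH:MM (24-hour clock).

1 February 2020 is a Saturday, so the first Sunday is February 2 and the third is February 16.
1 October 2020 is a Thursday, so Mondays fall on 5, 12, 19, 26; the last is October 26.
Daylight saving runs 16 February – 26 October; October 24, 2020 is inside that window, so Ardove Province is at UTC−09:00.
10:45 Ardove Province + 9h = 19:45 UTC.
At the standard offset (UTC−07:30), 19:45 UTC − 7h30m = 12:15 Oror Republic standard time.
The standard-time date in Oror Republic, October 24, 2020, lies within the daylight-saving period (13 March – 8 November), so Oror Republic is on daylight time, UTC−06:30.
19:45 UTC − 6h30m = 13:15 Oror Republic.

13:15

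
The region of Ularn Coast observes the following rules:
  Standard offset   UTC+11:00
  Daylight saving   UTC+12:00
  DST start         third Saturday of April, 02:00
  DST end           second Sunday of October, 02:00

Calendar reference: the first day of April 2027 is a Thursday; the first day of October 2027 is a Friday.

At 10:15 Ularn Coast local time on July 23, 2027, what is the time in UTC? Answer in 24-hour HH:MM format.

1 April 2027 is a Thursday, so the first Saturday is April 3 and the third is April 17.
1 October 2027 is a Friday, so the first Sunday is October 3 and the second is October 10.
Daylight saving runs 17 April – 10 October; July 23, 2027 is inside that window, so Ularn Coast is at UTC+12:00.
10:15 local − 12h = 22:15 UTC (rolling into the previous day, 22 July 2027).

22:15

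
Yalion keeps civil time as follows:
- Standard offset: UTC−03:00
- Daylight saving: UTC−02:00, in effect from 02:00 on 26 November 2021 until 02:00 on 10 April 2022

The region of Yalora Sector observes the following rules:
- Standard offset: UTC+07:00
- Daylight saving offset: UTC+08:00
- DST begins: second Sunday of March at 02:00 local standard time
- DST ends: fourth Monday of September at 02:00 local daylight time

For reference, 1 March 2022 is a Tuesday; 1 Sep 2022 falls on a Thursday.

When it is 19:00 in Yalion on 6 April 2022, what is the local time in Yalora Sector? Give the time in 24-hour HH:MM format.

05:00

6 April 2022 lies within the daylight-saving period (26 November 2021 – 10 April 2022), so Yalion is on daylight time, UTC−02:00.
19:00 Yalion + 2h = 21:00 UTC.
1 March 2022 is a Tuesday, so the first Sunday is March 6 and the second is March 13.
1 September 2022 is a Thursday, so the first Monday is September 5 and the fourth is September 26.
At the standard offset (UTC+07:00), 21:00 UTC + 7h = 04:00 Yalora Sector standard time (rolling into the next day, 7 April 2022).
The standard-time date in Yalora Sector, 7 April 2022, falls between 13 March and 26 September, so daylight saving is in effect and Yalora Sector is at UTC+08:00.
21:00 UTC + 8h = 05:00 Yalora Sector (rolling into the next day, 7 April 2022).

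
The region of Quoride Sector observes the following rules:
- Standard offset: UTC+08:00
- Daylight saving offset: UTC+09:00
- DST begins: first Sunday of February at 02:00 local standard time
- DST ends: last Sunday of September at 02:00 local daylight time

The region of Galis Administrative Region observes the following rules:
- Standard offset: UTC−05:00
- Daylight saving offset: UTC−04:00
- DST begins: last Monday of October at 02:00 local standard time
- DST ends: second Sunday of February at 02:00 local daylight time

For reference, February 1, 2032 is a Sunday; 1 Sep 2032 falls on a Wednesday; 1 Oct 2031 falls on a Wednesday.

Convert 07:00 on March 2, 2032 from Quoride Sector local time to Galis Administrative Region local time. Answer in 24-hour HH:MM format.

1 February 2032 is a Sunday, so the first Sunday is February 1.
1 September 2032 is a Wednesday, so Sundays fall on 5, 12, 19, 26; the last is September 26.
Daylight saving runs 1 February – 26 September; March 2, 2032 is inside that window, so Quoride Sector is at UTC+09:00.
07:00 Quoride Sector − 9h = 22:00 UTC (rolling into the previous day, 1 March 2032).
1 October 2031 is a Wednesday, so Mondays fall on 6, 13, 20, 27; the last is October 27.
1 February 2032 is a Sunday, so the first Sunday is February 1 and the second is February 8.
At the standard offset (UTC−05:00), 22:00 UTC − 5h = 17:00 Galis Administrative Region standard time.
The standard-time date in Galis Administrative Region, March 1, 2032, is outside the daylight-saving period (27 October 2031 – 8 February 2032), so Galis Administrative Region is on standard time, UTC−05:00.
22:00 UTC − 5h = 17:00 Galis Administrative Region.

17:00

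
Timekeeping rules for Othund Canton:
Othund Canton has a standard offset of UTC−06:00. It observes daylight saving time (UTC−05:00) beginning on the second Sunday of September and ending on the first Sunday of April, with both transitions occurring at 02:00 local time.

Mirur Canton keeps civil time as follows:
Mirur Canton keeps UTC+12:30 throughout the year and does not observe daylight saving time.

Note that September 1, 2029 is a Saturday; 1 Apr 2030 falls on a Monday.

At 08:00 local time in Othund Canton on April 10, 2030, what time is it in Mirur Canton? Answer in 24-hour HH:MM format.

1 September 2029 is a Saturday, so the first Sunday is September 2 and the second is September 9.
1 April 2030 is a Monday, so the first Sunday is April 7.
April 10, 2030 does not fall between 9 September 2029 and 7 April 2030, so daylight saving is not in effect and Othund Canton is at UTC−06:00.
08:00 Othund Canton + 6h = 14:00 UTC.
Mirur Canton stays on UTC+12:30 all year.
14:00 UTC + 12h30m = 02:30 Mirur Canton (rolling into the next day, 11 April 2030).

02:30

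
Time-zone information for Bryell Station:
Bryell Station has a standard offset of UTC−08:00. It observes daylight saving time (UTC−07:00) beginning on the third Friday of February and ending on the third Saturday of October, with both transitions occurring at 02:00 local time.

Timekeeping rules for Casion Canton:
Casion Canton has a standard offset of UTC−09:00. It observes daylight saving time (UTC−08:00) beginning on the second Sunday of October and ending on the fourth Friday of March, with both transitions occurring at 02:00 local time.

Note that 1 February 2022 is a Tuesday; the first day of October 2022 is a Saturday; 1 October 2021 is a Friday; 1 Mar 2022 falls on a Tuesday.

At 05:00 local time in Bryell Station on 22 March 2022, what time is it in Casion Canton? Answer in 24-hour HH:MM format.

04:00

1 February 2022 is a Tuesday, so the first Friday is February 4 and the third is February 18.
1 October 2022 is a Saturday, so the first Saturday is October 1 and the third is October 15.
22 March 2022 falls between 18 February and 15 October, so daylight saving is in effect and Bryell Station is at UTC−07:00.
05:00 Bryell Station + 7h = 12:00 UTC.
1 October 2021 is a Friday, so the first Sunday is October 3 and the second is October 10.
1 March 2022 is a Tuesday, so the first Friday is March 4 and the fourth is March 25.
At the standard offset (UTC−09:00), 12:00 UTC − 9h = 03:00 Casion Canton standard time.
The standard-time date in Casion Canton, 22 March 2022, falls between 10 October 2021 and 25 March 2022, so daylight saving is in effect and Casion Canton is at UTC−08:00.
12:00 UTC − 8h = 04:00 Casion Canton.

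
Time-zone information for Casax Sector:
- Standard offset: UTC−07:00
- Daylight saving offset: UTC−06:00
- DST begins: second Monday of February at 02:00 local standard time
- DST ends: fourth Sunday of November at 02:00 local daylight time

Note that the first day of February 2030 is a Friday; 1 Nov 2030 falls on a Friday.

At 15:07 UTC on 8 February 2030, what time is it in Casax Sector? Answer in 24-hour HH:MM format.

1 February 2030 is a Friday, so the first Monday is February 4 and the second is February 11.
1 November 2030 is a Friday, so the first Sunday is November 3 and the fourth is November 24.
At the standard offset (UTC−07:00), 15:07 UTC − 7h = 08:07 Casax Sector standard time.
The standard-time date in Casax Sector, 8 February 2030, does not fall between 11 February and 24 November, so daylight saving is not in effect and Casax Sector is at UTC−07:00.
15:07 UTC − 7h = 08:07 local.

08:07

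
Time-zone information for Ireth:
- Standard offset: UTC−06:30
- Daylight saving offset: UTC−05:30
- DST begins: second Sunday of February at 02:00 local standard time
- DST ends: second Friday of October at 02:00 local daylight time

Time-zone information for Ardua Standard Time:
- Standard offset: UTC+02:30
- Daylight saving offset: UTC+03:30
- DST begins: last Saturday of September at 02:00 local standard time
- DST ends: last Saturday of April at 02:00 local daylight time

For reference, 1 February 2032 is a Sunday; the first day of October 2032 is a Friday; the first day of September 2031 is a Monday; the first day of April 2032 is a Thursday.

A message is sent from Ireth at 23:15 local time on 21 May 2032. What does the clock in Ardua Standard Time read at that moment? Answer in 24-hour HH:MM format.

1 February 2032 is a Sunday, so the first Sunday is February 1 and the second is February 8.
1 October 2032 is a Friday, so the first Friday is October 1 and the second is October 8.
21 May 2032 lies within the daylight-saving period (8 February – 8 October), so Ireth is on daylight time, UTC−05:30.
23:15 Ireth + 5h30m = 04:45 UTC (rolling into the next day, 22 May 2032).
1 September 2031 is a Monday, so Saturdays fall on 6, 13, 20, 27; the last is September 27.
1 April 2032 is a Thursday, so Saturdays fall on 3, 10, 17, 24; the last is April 24.
At the standard offset (UTC+02:30), 04:45 UTC + 2h30m = 07:15 Ardua Standard Time standard time.
Daylight saving runs 27 September 2031 – 24 April 2032; the standard-time date in Ardua Standard Time, 22 May 2032, is outside that window, so Ardua Standard Time is on standard time at UTC+02:30.
04:45 UTC + 2h30m = 07:15 Ardua Standard Time.

07:15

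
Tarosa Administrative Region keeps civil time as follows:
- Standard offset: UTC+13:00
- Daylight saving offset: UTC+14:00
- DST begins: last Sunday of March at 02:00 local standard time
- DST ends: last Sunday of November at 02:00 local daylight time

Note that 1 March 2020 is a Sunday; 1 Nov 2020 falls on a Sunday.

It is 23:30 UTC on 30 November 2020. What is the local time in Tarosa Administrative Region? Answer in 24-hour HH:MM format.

1 March 2020 is a Sunday, so Sundays fall on 1, 8, 15, 22, 29; the last is March 29.
1 November 2020 is a Sunday, so Sundays fall on 1, 8, 15, 22, 29; the last is November 29.
At the standard offset (UTC+13:00), 23:30 UTC + 13h = 12:30 Tarosa Administrative Region standard time (rolling into the next day, 1 December 2020).
The standard-time date in Tarosa Administrative Region, 1 December 2020, is outside the daylight-saving period (29 March – 29 November), so Tarosa Administrative Region is on standard time, UTC+13:00.
23:30 UTC + 13h = 12:30 local (rolling into the next day, 1 December 2020).

12:30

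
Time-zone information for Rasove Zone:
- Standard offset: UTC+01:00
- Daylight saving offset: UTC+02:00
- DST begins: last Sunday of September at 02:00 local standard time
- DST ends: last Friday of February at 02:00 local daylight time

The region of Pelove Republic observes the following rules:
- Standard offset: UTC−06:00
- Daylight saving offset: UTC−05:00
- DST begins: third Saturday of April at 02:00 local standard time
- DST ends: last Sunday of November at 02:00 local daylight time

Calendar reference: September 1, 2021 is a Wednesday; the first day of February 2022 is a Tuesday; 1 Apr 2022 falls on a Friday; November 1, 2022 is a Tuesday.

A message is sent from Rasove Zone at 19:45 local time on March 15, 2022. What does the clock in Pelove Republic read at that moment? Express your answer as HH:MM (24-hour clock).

12:45

1 September 2021 is a Wednesday, so Sundays fall on 5, 12, 19, 26; the last is September 26.
1 February 2022 is a Tuesday, so Fridays fall on 4, 11, 18, 25; the last is February 25.
March 15, 2022 does not fall between 26 September 2021 and 25 February 2022, so daylight saving is not in effect and Rasove Zone is at UTC+01:00.
19:45 Rasove Zone − 1h = 18:45 UTC.
1 April 2022 is a Friday, so the first Saturday is April 2 and the third is April 16.
1 November 2022 is a Tuesday, so Sundays fall on 6, 13, 20, 27; the last is November 27.
At the standard offset (UTC−06:00), 18:45 UTC − 6h = 12:45 Pelove Republic standard time.
Daylight saving runs 16 April – 27 November; the standard-time date in Pelove Republic, March 15, 2022, is outside that window, so Pelove Republic is on standard time at UTC−06:00.
18:45 UTC − 6h = 12:45 Pelove Republic.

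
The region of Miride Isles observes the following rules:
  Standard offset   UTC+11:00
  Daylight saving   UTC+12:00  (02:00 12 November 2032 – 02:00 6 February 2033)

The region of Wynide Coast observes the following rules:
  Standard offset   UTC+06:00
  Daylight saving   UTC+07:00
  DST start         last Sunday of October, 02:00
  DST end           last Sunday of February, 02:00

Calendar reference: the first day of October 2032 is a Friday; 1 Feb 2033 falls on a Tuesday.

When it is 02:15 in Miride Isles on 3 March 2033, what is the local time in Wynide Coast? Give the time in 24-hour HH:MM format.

Daylight saving runs 12 November 2032 – 6 February 2033; 3 March 2033 is outside that window, so Miride Isles is on standard time at UTC+11:00.
02:15 Miride Isles − 11h = 15:15 UTC (rolling into the previous day, 2 March 2033).
1 October 2032 is a Friday, so Sundays fall on 3, 10, 17, 24, 31; the last is October 31.
1 February 2033 is a Tuesday, so Sundays fall on 6, 13, 20, 27; the last is February 27.
At the standard offset (UTC+06:00), 15:15 UTC + 6h = 21:15 Wynide Coast standard time.
Daylight saving runs 31 October 2032 – 27 February 2033; the standard-time date in Wynide Coast, 2 March 2033, is outside that window, so Wynide Coast is on standard time at UTC+06:00.
15:15 UTC + 6h = 21:15 Wynide Coast.

21:15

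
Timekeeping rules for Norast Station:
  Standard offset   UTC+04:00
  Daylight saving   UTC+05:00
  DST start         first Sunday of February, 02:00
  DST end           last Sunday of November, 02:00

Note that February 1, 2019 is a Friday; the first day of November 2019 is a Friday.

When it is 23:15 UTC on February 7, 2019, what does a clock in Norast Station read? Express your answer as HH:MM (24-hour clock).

1 February 2019 is a Friday, so the first Sunday is February 3.
1 November 2019 is a Friday, so Sundays fall on 3, 10, 17, 24; the last is November 24.
At the standard offset (UTC+04:00), 23:15 UTC + 4h = 03:15 Norast Station standard time (rolling into the next day, 8 February 2019).
Daylight saving runs 3 February – 24 November; the standard-time date in Norast Station, February 8, 2019, is inside that window, so Norast Station is at UTC+05:00.
23:15 UTC + 5h = 04:15 local (rolling into the next day, 8 February 2019).

04:15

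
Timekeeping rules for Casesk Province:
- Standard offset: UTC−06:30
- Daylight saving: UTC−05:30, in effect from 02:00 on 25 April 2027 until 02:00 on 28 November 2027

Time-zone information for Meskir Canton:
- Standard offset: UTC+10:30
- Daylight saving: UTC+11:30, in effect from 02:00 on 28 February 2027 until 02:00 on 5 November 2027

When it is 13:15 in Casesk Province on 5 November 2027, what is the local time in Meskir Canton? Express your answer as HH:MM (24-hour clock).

Daylight saving runs 25 April – 28 November; 5 November 2027 is inside that window, so Casesk Province is at UTC−05:30.
13:15 Casesk Province + 5h30m = 18:45 UTC.
At the standard offset (UTC+10:30), 18:45 UTC + 10h30m = 05:15 Meskir Canton standard time (rolling into the next day, 6 November 2027).
The standard-time date in Meskir Canton, 6 November 2027, is outside the daylight-saving period (28 February – 5 November), so Meskir Canton is on standard time, UTC+10:30.
18:45 UTC + 10h30m = 05:15 Meskir Canton (rolling into the next day, 6 November 2027).

05:15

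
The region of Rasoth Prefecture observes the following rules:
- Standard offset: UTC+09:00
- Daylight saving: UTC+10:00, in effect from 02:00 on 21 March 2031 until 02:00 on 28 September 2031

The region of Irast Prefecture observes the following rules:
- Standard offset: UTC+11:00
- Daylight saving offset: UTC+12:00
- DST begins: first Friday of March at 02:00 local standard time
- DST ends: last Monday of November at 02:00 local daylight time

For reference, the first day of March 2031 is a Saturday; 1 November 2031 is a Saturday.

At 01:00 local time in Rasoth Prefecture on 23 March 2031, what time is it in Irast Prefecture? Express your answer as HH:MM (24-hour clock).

03:00

Daylight saving runs 21 March – 28 September; 23 March 2031 is inside that window, so Rasoth Prefecture is at UTC+10:00.
01:00 Rasoth Prefecture − 10h = 15:00 UTC (rolling into the previous day, 22 March 2031).
1 March 2031 is a Saturday, so the first Friday is March 7.
1 November 2031 is a Saturday, so Mondays fall on 3, 10, 17, 24; the last is November 24.
At the standard offset (UTC+11:00), 15:00 UTC + 11h = 02:00 Irast Prefecture standard time (rolling into the next day, 23 March 2031).
The standard-time date in Irast Prefecture, 23 March 2031, falls between 7 March and 24 November, so daylight saving is in effect and Irast Prefecture is at UTC+12:00.
15:00 UTC + 12h = 03:00 Irast Prefecture (rolling into the next day, 23 March 2031).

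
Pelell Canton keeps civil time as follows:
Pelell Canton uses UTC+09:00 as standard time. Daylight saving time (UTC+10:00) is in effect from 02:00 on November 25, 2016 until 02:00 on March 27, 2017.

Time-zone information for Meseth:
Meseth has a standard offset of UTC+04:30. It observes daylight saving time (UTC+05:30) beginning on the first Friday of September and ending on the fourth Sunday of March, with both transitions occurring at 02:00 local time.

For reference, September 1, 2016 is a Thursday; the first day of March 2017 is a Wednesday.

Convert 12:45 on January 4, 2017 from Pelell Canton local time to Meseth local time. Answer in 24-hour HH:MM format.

08:15

January 4, 2017 falls between 25 November 2016 and 27 March 2017, so daylight saving is in effect and Pelell Canton is at UTC+10:00.
12:45 Pelell Canton − 10h = 02:45 UTC.
1 September 2016 is a Thursday, so the first Friday is September 2.
1 March 2017 is a Wednesday, so the first Sunday is March 5 and the fourth is March 26.
At the standard offset (UTC+04:30), 02:45 UTC + 4h30m = 07:15 Meseth standard time.
Daylight saving runs 2 September 2016 – 26 March 2017; the standard-time date in Meseth, January 4, 2017, is inside that window, so Meseth is at UTC+05:30.
02:45 UTC + 5h30m = 08:15 Meseth.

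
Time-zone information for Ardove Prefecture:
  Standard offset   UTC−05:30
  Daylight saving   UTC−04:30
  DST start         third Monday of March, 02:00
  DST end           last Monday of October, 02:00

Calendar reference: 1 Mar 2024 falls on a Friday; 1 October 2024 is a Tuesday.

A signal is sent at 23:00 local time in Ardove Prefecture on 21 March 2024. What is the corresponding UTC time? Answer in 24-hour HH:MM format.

1 March 2024 is a Friday, so the first Monday is March 4 and the third is March 18.
1 October 2024 is a Tuesday, so Mondays fall on 7, 14, 21, 28; the last is October 28.
21 March 2024 lies within the daylight-saving period (18 March – 28 October), so Ardove Prefecture is on daylight time, UTC−04:30.
23:00 local + 4h30m = 03:30 UTC (rolling into the next day, 22 March 2024).

03:30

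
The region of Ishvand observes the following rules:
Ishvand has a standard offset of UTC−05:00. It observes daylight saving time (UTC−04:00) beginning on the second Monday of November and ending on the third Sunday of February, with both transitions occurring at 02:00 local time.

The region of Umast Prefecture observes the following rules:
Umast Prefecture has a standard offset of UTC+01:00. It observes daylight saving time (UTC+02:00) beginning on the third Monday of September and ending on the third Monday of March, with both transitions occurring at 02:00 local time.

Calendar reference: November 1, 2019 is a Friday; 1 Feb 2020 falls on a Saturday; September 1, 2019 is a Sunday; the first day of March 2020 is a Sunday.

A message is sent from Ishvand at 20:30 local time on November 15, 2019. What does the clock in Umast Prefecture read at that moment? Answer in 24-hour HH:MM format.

1 November 2019 is a Friday, so the first Monday is November 4 and the second is November 11.
1 February 2020 is a Saturday, so the first Sunday is February 2 and the third is February 16.
November 15, 2019 falls between 11 November 2019 and 16 February 2020, so daylight saving is in effect and Ishvand is at UTC−04:00.
20:30 Ishvand + 4h = 00:30 UTC (rolling into the next day, 16 November 2019).
1 September 2019 is a Sunday, so the first Monday is September 2 and the third is September 16.
1 March 2020 is a Sunday, so the first Monday is March 2 and the third is March 16.
At the standard offset (UTC+01:00), 00:30 UTC + 1h = 01:30 Umast Prefecture standard time.
The standard-time date in Umast Prefecture, November 16, 2019, falls between 16 September 2019 and 16 March 2020, so daylight saving is in effect and Umast Prefecture is at UTC+02:00.
00:30 UTC + 2h = 02:30 Umast Prefecture.

02:30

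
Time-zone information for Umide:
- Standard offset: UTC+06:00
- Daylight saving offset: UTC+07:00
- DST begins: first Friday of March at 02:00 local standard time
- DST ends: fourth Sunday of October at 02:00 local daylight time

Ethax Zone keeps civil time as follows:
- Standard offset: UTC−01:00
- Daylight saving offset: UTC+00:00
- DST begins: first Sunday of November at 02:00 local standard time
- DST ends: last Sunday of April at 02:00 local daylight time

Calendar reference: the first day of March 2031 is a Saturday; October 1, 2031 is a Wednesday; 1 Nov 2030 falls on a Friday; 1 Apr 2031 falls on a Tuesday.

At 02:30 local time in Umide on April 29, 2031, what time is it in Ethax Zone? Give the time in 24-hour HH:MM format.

18:30

1 March 2031 is a Saturday, so the first Friday is March 7.
1 October 2031 is a Wednesday, so the first Sunday is October 5 and the fourth is October 26.
Daylight saving runs 7 March – 26 October; April 29, 2031 is inside that window, so Umide is at UTC+07:00.
02:30 Umide − 7h = 19:30 UTC (rolling into the previous day, 28 April 2031).
1 November 2030 is a Friday, so the first Sunday is November 3.
1 April 2031 is a Tuesday, so Sundays fall on 6, 13, 20, 27; the last is April 27.
At the standard offset (UTC−01:00), 19:30 UTC − 1h = 18:30 Ethax Zone standard time.
The standard-time date in Ethax Zone, April 28, 2031, does not fall between 3 November 2030 and 27 April 2031, so daylight saving is not in effect and Ethax Zone is at UTC−01:00.
19:30 UTC − 1h = 18:30 Ethax Zone.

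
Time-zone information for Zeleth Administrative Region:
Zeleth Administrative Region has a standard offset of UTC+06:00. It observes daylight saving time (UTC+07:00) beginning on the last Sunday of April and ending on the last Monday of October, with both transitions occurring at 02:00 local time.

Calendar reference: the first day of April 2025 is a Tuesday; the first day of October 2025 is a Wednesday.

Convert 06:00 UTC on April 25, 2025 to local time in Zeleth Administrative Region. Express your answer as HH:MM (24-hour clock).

12:00

1 April 2025 is a Tuesday, so Sundays fall on 6, 13, 20, 27; the last is April 27.
1 October 2025 is a Wednesday, so Mondays fall on 6, 13, 20, 27; the last is October 27.
At the standard offset (UTC+06:00), 06:00 UTC + 6h = 12:00 Zeleth Administrative Region standard time.
The standard-time date in Zeleth Administrative Region, April 25, 2025, is outside the daylight-saving period (27 April – 27 October), so Zeleth Administrative Region is on standard time, UTC+06:00.
06:00 UTC + 6h = 12:00 local.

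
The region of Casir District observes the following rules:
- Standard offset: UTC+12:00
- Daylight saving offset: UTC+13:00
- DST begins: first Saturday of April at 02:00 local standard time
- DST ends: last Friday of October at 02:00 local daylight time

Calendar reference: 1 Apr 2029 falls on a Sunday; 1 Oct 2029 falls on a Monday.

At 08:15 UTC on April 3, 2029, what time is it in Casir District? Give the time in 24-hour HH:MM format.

1 April 2029 is a Sunday, so the first Saturday is April 7.
1 October 2029 is a Monday, so Fridays fall on 5, 12, 19, 26; the last is October 26.
At the standard offset (UTC+12:00), 08:15 UTC + 12h = 20:15 Casir District standard time.
The standard-time date in Casir District, April 3, 2029, does not fall between 7 April and 26 October, so daylight saving is not in effect and Casir District is at UTC+12:00.
08:15 UTC + 12h = 20:15 local.

20:15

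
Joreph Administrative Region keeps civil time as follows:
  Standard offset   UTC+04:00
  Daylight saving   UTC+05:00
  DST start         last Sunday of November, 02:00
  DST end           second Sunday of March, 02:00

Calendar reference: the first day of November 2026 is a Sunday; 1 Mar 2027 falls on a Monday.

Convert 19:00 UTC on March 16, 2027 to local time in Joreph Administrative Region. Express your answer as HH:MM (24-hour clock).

23:00

1 November 2026 is a Sunday, so Sundays fall on 1, 8, 15, 22, 29; the last is November 29.
1 March 2027 is a Monday, so the first Sunday is March 7 and the second is March 14.
At the standard offset (UTC+04:00), 19:00 UTC + 4h = 23:00 Joreph Administrative Region standard time.
Daylight saving runs 29 November 2026 – 14 March 2027; the standard-time date in Joreph Administrative Region, March 16, 2027, is outside that window, so Joreph Administrative Region is on standard time at UTC+04:00.
19:00 UTC + 4h = 23:00 local.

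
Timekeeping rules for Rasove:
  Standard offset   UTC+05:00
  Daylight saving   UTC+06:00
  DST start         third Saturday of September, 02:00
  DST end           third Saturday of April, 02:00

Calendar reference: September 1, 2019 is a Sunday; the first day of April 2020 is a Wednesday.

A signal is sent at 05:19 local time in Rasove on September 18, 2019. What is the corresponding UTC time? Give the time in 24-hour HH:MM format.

00:19

1 September 2019 is a Sunday, so the first Saturday is September 7 and the third is September 21.
1 April 2020 is a Wednesday, so the first Saturday is April 4 and the third is April 18.
September 18, 2019 is outside the daylight-saving period (21 September 2019 – 18 April 2020), so Rasove is on standard time, UTC+05:00.
05:19 local − 5h = 00:19 UTC.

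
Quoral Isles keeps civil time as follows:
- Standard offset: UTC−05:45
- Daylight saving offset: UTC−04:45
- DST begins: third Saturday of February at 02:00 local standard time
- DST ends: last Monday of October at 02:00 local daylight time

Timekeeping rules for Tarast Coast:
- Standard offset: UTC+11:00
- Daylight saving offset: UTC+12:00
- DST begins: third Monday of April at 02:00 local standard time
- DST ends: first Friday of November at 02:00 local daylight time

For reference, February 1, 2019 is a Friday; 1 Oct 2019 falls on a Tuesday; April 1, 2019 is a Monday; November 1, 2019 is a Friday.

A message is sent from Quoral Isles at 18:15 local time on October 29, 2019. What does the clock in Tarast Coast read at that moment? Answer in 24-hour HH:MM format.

1 February 2019 is a Friday, so the first Saturday is February 2 and the third is February 16.
1 October 2019 is a Tuesday, so Mondays fall on 7, 14, 21, 28; the last is October 28.
Daylight saving runs 16 February – 28 October; October 29, 2019 is outside that window, so Quoral Isles is on standard time at UTC−05:45.
18:15 Quoral Isles + 5h45m = 00:00 UTC (rolling into the next day, 30 October 2019).
1 April 2019 is a Monday, so the first Monday is April 1 and the third is April 15.
1 November 2019 is a Friday, so the first Friday is November 1.
At the standard offset (UTC+11:00), 00:00 UTC + 11h = 11:00 Tarast Coast standard time.
Daylight saving runs 15 April – 1 November; the standard-time date in Tarast Coast, October 30, 2019, is inside that window, so Tarast Coast is at UTC+12:00.
00:00 UTC + 12h = 12:00 Tarast Coast.

12:00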